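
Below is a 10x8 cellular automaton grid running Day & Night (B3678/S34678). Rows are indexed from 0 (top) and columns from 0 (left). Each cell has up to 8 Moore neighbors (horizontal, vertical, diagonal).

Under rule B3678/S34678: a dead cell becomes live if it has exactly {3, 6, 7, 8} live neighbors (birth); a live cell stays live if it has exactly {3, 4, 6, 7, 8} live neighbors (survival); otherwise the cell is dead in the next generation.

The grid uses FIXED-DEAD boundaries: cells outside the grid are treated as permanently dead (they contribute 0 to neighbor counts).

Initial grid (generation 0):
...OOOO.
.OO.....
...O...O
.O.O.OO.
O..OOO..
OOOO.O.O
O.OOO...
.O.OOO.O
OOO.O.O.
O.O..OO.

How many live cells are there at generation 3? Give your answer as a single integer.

Simulating step by step:
Generation 0 (given above): 40 live cells
Generation 1: 38 live cells
..O.....
..O..OO.
.O..O.O.
...OOOO.
O.OOOO..
O..OOOO.
OOOOO...
..OO.OO.
O.O.OOOO
...O.O..
Generation 2: 35 live cells
........
.O.O.O..
..O.OOOO
.O..OOO.
.OOOOO..
OOOOO...
.O.OOO..
OO.OO.OO
.OO.....
.....O..
Generation 3: 35 live cells
........
..O..O..
.OO..O..
.O.OOO.O
..OOO.O.
O.OOO...
..OOOOO.
OOOOO...
OOOOOOO.
........
Population at generation 3: 35

Answer: 35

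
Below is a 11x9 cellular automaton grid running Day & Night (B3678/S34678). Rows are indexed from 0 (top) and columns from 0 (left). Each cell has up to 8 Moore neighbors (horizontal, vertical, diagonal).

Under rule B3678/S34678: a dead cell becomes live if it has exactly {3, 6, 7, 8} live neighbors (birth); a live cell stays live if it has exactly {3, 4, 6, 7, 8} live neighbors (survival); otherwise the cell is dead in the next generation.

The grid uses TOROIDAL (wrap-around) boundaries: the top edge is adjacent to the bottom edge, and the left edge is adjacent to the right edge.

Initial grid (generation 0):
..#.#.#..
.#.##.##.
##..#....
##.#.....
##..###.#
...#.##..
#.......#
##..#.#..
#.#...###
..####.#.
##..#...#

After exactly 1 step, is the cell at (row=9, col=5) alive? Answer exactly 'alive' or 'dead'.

Answer: alive

Derivation:
Simulating step by step:
Generation 0 (given above): 43 live cells
Generation 1: 47 live cells
..#.#...#
##.##....
##..##..#
#........
##.#####.
.#...##..
##..#.##.
.#...#..#
#.#...###
..####.##
.#.##.##.

Cell (9,5) at generation 1: 1 -> alive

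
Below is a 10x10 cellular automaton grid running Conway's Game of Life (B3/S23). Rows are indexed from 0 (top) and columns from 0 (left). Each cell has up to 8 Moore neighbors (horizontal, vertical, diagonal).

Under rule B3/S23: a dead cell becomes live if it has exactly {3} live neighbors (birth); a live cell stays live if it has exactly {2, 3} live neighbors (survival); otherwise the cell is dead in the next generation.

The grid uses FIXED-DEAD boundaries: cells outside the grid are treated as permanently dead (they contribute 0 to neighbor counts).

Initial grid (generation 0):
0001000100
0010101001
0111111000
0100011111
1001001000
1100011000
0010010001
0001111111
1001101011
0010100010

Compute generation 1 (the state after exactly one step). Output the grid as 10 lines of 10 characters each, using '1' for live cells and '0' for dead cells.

Simulating step by step:
Generation 0 (given above): 44 live cells
Generation 1: 31 live cells
(generation 1 grid is the final answer)

Answer: 0001000000
0100001100
0100000001
1100000010
1010100010
1110111000
0111000001
0010000000
0010001000
0000110111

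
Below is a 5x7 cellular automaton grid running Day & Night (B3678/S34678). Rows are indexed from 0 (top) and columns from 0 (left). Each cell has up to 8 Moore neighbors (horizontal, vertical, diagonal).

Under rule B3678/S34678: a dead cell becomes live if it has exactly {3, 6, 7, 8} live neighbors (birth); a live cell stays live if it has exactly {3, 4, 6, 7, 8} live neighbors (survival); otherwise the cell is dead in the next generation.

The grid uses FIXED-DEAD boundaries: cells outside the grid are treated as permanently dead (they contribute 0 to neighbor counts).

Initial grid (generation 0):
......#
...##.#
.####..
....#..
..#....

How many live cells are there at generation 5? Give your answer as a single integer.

Answer: 0

Derivation:
Simulating step by step:
Generation 0 (given above): 10 live cells
Generation 1: 6 live cells
.....#.
...##..
..#.#..
.#.....
.......
Generation 2: 4 live cells
....#..
...###.
.......
.......
.......
Generation 3: 5 live cells
...###.
....#..
....#..
.......
.......
Generation 4: 2 live cells
....#..
....#..
.......
.......
.......
Generation 5: 0 live cells
.......
.......
.......
.......
.......
Population at generation 5: 0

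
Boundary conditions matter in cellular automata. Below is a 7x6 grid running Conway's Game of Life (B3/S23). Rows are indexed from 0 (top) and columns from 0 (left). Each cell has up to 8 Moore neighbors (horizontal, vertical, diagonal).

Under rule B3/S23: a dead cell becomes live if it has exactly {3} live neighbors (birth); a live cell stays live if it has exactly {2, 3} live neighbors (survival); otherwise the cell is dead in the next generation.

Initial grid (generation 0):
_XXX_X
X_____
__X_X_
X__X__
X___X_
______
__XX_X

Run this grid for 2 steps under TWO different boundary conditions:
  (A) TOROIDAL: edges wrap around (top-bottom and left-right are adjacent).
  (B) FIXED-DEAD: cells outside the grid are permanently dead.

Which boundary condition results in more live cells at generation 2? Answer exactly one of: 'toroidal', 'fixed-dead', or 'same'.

Answer: toroidal

Derivation:
Under TOROIDAL boundary, generation 2:
_X_X__
_X_X__
_X_X__
___X_X
X_X__X
__XX_X
_X_X__
Population = 16

Under FIXED-DEAD boundary, generation 2:
______
_X_X__
___X__
___XX_
__X___
______
______
Population = 6

Comparison: toroidal=16, fixed-dead=6 -> toroidal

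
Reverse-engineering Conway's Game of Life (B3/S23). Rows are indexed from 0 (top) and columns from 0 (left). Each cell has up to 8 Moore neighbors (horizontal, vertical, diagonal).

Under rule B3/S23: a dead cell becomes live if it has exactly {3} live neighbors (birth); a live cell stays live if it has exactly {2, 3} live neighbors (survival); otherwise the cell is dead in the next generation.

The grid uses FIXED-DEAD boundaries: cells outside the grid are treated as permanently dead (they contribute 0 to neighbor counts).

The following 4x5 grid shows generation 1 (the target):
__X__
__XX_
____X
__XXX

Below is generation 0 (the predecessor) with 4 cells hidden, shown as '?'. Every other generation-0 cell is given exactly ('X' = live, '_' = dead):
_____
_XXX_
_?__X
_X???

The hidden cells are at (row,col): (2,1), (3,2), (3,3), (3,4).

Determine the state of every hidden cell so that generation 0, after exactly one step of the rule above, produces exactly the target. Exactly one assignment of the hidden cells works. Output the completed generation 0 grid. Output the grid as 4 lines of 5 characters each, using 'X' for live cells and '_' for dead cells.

Answer: _____
_XXX_
____X
_XXXX

Derivation:
Hidden generation-0 cells (in order): (2,1), (3,2), (3,3), (3,4).
A hidden cell only influences target cells in its own 3x3 neighborhood. Try each of the 2^4 = 16 assignments, step the completed generation 0 forward once under B3/S23, and compare with the target:
  (2,1)=_ (3,2)=_ (3,3)=_ (3,4)=_ -> step gives (2,1)='X' but target has '_' -> reject
  (2,1)=_ (3,2)=_ (3,3)=_ (3,4)=X -> step gives (2,1)='X' but target has '_' -> reject
  (2,1)=_ (3,2)=_ (3,3)=X (3,4)=_ -> step gives (2,1)='X' but target has '_' -> reject
  (2,1)=_ (3,2)=_ (3,3)=X (3,4)=X -> step gives (2,1)='X' but target has '_' -> reject
  (2,1)=_ (3,2)=X (3,3)=_ (3,4)=_ -> step gives (2,4)='_' but target has 'X' -> reject
  (2,1)=_ (3,2)=X (3,3)=_ (3,4)=X -> step gives (3,2)='_' but target has 'X' -> reject
  (2,1)=_ (3,2)=X (3,3)=X (3,4)=_ -> step gives (3,4)='_' but target has 'X' -> reject
  (2,1)=_ (3,2)=X (3,3)=X (3,4)=X -> step reproduces the target at every cell -> ACCEPT
  (2,1)=X (3,2)=_ (3,3)=_ (3,4)=_ -> step gives (1,1)='X' but target has '_' -> reject
  (2,1)=X (3,2)=_ (3,3)=_ (3,4)=X -> step gives (1,1)='X' but target has '_' -> reject
  (2,1)=X (3,2)=_ (3,3)=X (3,4)=_ -> step gives (1,1)='X' but target has '_' -> reject
  (2,1)=X (3,2)=_ (3,3)=X (3,4)=X -> step gives (1,1)='X' but target has '_' -> reject
  (2,1)=X (3,2)=X (3,3)=_ (3,4)=_ -> step gives (1,1)='X' but target has '_' -> reject
  (2,1)=X (3,2)=X (3,3)=_ (3,4)=X -> step gives (1,1)='X' but target has '_' -> reject
  (2,1)=X (3,2)=X (3,3)=X (3,4)=_ -> step gives (1,1)='X' but target has '_' -> reject
  (2,1)=X (3,2)=X (3,3)=X (3,4)=X -> step gives (1,1)='X' but target has '_' -> reject
Unique solution: (2,1)=dead, (3,2)=live, (3,3)=live, (3,4)=live.
Check: live-neighbor counts of every cell in the completed generation 0:
12321
11222
24663
11232
Applying B3/S23 to generation 0 with these counts gives:
__X__
__XX_
____X
__XXX
which matches the target exactly.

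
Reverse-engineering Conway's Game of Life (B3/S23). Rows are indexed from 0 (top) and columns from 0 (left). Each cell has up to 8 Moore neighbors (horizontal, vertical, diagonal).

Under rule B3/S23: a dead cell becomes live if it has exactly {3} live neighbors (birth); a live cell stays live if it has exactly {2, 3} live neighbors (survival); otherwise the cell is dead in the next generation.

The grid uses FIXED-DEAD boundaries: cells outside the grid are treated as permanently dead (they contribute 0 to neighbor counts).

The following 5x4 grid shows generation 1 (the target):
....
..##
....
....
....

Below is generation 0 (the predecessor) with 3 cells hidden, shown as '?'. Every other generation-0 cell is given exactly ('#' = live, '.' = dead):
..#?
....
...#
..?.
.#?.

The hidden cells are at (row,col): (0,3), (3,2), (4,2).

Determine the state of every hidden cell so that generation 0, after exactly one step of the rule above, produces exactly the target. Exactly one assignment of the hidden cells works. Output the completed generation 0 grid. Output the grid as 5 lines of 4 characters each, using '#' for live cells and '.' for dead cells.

Answer: ..##
....
...#
....
.#..

Derivation:
Hidden generation-0 cells (in order): (0,3), (3,2), (4,2).
A hidden cell only influences target cells in its own 3x3 neighborhood. Try each of the 2^3 = 8 assignments, step the completed generation 0 forward once under B3/S23, and compare with the target:
  (0,3)=. (3,2)=. (4,2)=. -> step gives (1,2)='.' but target has '#' -> reject
  (0,3)=. (3,2)=. (4,2)=# -> step gives (1,2)='.' but target has '#' -> reject
  (0,3)=. (3,2)=# (4,2)=. -> step gives (1,2)='.' but target has '#' -> reject
  (0,3)=. (3,2)=# (4,2)=# -> step gives (1,2)='.' but target has '#' -> reject
  (0,3)=# (3,2)=. (4,2)=. -> step reproduces the target at every cell -> ACCEPT
  (0,3)=# (3,2)=. (4,2)=# -> step gives (3,2)='#' but target has '.' -> reject
  (0,3)=# (3,2)=# (4,2)=. -> step gives (3,2)='#' but target has '.' -> reject
  (0,3)=# (3,2)=# (4,2)=# -> step gives (3,1)='#' but target has '.' -> reject
Unique solution: (0,3)=live, (3,2)=dead, (4,2)=dead.
Check: live-neighbor counts of every cell in the completed generation 0:
0111
0133
0010
1121
1010
Applying B3/S23 to generation 0 with these counts gives:
....
..##
....
....
....
which matches the target exactly.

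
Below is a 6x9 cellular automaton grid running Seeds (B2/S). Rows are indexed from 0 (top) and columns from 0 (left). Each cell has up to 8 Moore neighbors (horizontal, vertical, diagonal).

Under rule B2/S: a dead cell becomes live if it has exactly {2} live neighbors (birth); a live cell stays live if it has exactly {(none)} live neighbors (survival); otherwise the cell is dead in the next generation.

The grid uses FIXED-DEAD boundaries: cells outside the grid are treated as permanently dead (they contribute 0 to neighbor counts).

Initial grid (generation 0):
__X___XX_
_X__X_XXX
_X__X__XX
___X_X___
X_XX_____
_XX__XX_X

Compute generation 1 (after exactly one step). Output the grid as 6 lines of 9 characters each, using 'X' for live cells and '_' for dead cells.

Answer: _X_X_____
X________
X________
X_____XXX
_______X_
X___X__X_

Derivation:
Simulating step by step:
Generation 0 (given above): 22 live cells
Generation 1: 12 live cells
(generation 1 grid is the final answer)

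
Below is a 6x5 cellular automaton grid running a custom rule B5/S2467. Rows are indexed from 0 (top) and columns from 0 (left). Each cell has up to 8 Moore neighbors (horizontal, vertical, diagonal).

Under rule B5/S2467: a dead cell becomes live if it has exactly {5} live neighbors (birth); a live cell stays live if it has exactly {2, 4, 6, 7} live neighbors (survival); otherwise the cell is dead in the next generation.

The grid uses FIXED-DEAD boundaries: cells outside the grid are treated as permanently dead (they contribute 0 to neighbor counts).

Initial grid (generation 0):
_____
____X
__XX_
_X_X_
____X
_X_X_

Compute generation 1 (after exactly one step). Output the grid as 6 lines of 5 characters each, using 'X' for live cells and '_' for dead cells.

Simulating step by step:
Generation 0 (given above): 8 live cells
Generation 1: 1 live cells
(generation 1 grid is the final answer)

Answer: _____
_____
_____
_____
____X
_____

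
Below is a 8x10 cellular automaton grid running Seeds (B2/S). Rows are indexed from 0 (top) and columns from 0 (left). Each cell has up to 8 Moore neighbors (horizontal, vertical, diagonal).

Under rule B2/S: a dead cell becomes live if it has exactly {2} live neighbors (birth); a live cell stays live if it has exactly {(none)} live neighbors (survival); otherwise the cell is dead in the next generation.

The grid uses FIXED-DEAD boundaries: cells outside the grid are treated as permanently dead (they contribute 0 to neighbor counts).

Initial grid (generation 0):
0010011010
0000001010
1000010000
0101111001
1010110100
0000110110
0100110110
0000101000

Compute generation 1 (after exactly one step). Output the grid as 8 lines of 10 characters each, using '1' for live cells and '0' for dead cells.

Answer: 0000000001
0100100001
0111000011
0000000110
0000000001
1010000001
0000000001
0001000010

Derivation:
Simulating step by step:
Generation 0 (given above): 30 live cells
Generation 1: 18 live cells
(generation 1 grid is the final answer)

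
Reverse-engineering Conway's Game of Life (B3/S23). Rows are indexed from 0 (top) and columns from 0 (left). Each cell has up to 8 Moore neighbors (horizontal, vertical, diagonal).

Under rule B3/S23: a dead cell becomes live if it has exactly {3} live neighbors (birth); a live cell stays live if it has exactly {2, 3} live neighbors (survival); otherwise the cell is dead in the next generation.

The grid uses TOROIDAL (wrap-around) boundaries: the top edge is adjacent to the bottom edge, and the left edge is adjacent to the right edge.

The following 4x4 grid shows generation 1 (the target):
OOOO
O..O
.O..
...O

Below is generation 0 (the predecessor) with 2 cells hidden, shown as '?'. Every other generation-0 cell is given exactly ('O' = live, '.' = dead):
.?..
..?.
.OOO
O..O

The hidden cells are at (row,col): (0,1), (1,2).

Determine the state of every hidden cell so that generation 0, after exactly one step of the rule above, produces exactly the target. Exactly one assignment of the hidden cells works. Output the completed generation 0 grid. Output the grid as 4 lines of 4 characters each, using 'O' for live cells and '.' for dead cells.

Answer: .O..
..O.
.OOO
O..O

Derivation:
Hidden generation-0 cells (in order): (0,1), (1,2).
A hidden cell only influences target cells in its own 3x3 neighborhood. Try each of the 2^2 = 4 assignments, step the completed generation 0 forward once under B3/S23, and compare with the target:
  (0,1)=. (1,2)=. -> step gives (0,0)='.' but target has 'O' -> reject
  (0,1)=. (1,2)=O -> step gives (0,0)='.' but target has 'O' -> reject
  (0,1)=O (1,2)=. -> step gives (0,1)='.' but target has 'O' -> reject
  (0,1)=O (1,2)=O -> step reproduces the target at every cell -> ACCEPT
Unique solution: (0,1)=live, (1,2)=live.
Check: live-neighbor counts of every cell in the completed generation 0:
3233
3443
4344
4453
Applying B3/S23 to generation 0 with these counts gives:
OOOO
O..O
.O..
...O
which matches the target exactly.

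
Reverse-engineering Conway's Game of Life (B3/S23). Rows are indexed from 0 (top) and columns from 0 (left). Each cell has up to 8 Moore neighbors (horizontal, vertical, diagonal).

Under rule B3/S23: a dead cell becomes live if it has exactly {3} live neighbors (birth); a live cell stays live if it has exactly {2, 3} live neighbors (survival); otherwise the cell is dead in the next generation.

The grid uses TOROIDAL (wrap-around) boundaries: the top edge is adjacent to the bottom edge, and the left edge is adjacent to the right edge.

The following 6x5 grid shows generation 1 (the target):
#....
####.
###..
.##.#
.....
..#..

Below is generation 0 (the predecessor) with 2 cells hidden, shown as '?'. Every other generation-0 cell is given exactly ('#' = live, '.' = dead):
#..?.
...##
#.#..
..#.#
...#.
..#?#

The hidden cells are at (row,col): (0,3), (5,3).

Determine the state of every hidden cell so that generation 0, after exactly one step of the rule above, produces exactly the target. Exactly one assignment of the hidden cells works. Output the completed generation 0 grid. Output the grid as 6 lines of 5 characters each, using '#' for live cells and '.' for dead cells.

Answer: #..#.
...##
#.#..
..#.#
...#.
..###

Derivation:
Hidden generation-0 cells (in order): (0,3), (5,3).
A hidden cell only influences target cells in its own 3x3 neighborhood. Try each of the 2^2 = 4 assignments, step the completed generation 0 forward once under B3/S23, and compare with the target:
  (0,3)=. (5,3)=. -> step gives (1,2)='.' but target has '#' -> reject
  (0,3)=. (5,3)=# -> step gives (0,2)='#' but target has '.' -> reject
  (0,3)=# (5,3)=. -> step gives (0,2)='#' but target has '.' -> reject
  (0,3)=# (5,3)=# -> step reproduces the target at every cell -> ACCEPT
Unique solution: (0,3)=live, (5,3)=live.
Check: live-neighbor counts of every cell in the completed generation 0:
22456
33334
23254
23242
22454
22344
Applying B3/S23 to generation 0 with these counts gives:
#....
####.
###..
.##.#
.....
..#..
which matches the target exactly.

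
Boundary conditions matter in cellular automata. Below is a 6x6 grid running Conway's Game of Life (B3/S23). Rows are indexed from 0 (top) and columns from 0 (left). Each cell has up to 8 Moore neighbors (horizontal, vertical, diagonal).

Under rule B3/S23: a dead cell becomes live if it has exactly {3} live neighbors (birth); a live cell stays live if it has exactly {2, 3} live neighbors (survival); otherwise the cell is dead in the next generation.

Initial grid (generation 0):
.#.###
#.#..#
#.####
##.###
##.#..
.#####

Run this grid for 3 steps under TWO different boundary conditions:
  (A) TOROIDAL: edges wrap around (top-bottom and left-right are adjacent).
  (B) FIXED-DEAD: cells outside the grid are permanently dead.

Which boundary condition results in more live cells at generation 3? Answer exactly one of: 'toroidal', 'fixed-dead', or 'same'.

Answer: fixed-dead

Derivation:
Under TOROIDAL boundary, generation 3:
......
......
......
......
......
......
Population = 0

Under FIXED-DEAD boundary, generation 3:
.#..#.
....#.
...#..
......
......
......
Population = 4

Comparison: toroidal=0, fixed-dead=4 -> fixed-dead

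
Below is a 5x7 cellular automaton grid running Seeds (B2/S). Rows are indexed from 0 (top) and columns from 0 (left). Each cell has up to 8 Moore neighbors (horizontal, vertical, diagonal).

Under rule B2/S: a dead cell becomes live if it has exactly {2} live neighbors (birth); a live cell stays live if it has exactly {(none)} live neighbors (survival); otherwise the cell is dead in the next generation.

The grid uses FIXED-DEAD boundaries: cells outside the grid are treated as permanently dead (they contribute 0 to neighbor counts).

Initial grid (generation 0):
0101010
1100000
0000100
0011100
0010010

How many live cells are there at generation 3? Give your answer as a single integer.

Simulating step by step:
Generation 0 (given above): 11 live cells
Generation 1: 7 live cells
0000100
0001010
1000010
0100000
0100000
Generation 2: 9 live cells
0001010
0000001
0110001
0010000
1010000
Generation 3: 9 live cells
0000101
0101100
0001010
1000000
0001000
Population at generation 3: 9

Answer: 9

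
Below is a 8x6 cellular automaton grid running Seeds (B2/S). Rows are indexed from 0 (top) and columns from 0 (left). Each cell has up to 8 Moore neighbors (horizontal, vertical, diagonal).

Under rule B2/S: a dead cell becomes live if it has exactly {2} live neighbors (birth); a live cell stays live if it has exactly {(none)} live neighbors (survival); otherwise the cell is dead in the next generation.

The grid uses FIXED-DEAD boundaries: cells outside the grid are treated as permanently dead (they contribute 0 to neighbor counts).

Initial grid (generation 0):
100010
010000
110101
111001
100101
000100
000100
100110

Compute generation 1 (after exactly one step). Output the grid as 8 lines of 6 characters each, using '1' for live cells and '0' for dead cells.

Simulating step by step:
Generation 0 (given above): 19 live cells
Generation 1: 4 live cells
(generation 1 grid is the final answer)

Answer: 010000
000101
000000
000000
000000
000000
000000
001000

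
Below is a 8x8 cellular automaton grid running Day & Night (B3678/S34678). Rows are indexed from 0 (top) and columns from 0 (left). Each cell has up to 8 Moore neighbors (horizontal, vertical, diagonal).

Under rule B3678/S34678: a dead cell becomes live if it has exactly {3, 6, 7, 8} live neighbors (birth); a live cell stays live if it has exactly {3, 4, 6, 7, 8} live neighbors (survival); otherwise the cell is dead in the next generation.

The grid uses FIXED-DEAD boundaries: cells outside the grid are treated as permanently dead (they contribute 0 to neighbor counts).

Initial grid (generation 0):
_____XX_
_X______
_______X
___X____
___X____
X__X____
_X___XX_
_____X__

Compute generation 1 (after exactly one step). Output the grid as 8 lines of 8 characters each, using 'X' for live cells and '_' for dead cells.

Answer: ________
______X_
________
________
__X_X___
__X_X___
____X___
______X_

Derivation:
Simulating step by step:
Generation 0 (given above): 12 live cells
Generation 1: 7 live cells
(generation 1 grid is the final answer)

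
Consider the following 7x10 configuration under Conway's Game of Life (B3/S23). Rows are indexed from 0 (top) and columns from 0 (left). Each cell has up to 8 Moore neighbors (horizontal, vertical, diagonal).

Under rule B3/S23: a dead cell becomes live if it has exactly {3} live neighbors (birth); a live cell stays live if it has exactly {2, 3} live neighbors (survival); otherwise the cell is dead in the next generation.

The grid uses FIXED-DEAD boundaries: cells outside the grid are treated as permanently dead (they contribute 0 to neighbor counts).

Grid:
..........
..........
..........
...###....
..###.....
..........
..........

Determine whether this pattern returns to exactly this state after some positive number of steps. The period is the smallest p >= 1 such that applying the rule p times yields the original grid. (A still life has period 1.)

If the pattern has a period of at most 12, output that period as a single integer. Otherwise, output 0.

Answer: 2

Derivation:
Simulating and comparing each generation to the original:
Gen 0 (original, given above): 6 live cells
Gen 1: 6 live cells, differs from original
Gen 2: 6 live cells, MATCHES original -> period = 2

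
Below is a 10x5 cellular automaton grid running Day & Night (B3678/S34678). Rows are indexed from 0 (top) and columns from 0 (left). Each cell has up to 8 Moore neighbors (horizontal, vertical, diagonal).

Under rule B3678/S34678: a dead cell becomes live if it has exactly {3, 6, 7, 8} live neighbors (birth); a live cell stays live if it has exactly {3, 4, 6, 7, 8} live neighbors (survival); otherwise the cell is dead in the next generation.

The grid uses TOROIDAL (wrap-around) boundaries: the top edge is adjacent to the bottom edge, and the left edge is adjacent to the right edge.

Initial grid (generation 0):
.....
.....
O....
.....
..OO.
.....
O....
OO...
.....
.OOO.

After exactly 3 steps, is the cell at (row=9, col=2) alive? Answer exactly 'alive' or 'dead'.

Answer: dead

Derivation:
Simulating step by step:
Generation 0 (given above): 9 live cells
Generation 1: 3 live cells
..O..
.....
.....
.....
.....
.....
.O...
.....
O....
.....
Generation 2: 0 live cells
.....
.....
.....
.....
.....
.....
.....
.....
.....
.....
Generation 3: 0 live cells
.....
.....
.....
.....
.....
.....
.....
.....
.....
.....

Cell (9,2) at generation 3: 0 -> dead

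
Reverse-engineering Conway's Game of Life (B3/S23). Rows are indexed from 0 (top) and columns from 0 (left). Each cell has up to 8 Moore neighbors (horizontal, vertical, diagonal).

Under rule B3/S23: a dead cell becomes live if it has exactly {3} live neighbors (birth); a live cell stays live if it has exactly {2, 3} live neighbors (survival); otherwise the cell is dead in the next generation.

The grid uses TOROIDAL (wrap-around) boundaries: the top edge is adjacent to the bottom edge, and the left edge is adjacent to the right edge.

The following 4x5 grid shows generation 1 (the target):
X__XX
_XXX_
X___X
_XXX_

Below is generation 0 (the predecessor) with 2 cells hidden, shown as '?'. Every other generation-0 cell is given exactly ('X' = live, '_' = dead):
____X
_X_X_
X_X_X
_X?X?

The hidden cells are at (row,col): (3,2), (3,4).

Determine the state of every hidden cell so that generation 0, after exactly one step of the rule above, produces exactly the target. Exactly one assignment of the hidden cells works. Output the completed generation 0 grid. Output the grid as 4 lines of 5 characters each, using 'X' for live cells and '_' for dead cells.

Hidden generation-0 cells (in order): (3,2), (3,4).
A hidden cell only influences target cells in its own 3x3 neighborhood. Try each of the 2^2 = 4 assignments, step the completed generation 0 forward once under B3/S23, and compare with the target:
  (3,2)=_ (3,4)=_ -> step reproduces the target at every cell -> ACCEPT
  (3,2)=_ (3,4)=X -> step gives (0,0)='_' but target has 'X' -> reject
  (3,2)=X (3,4)=_ -> step gives (0,1)='X' but target has '_' -> reject
  (3,2)=X (3,4)=X -> step gives (0,0)='_' but target has 'X' -> reject
Unique solution: (3,2)=dead, (3,4)=dead.
Check: live-neighbor counts of every cell in the completed generation 0:
32432
42334
34443
42334
Applying B3/S23 to generation 0 with these counts gives:
X__XX
_XXX_
X___X
_XXX_
which matches the target exactly.

Answer: ____X
_X_X_
X_X_X
_X_X_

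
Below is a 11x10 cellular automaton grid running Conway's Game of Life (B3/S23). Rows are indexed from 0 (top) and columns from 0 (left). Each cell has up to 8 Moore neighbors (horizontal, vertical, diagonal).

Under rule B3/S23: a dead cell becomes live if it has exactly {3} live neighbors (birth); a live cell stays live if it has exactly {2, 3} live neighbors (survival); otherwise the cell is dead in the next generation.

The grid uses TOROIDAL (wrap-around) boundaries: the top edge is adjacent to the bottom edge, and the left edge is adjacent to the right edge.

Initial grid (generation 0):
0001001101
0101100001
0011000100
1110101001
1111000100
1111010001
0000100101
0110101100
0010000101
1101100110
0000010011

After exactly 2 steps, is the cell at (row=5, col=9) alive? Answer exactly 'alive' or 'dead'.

Answer: alive

Derivation:
Simulating step by step:
Generation 0 (given above): 48 live cells
Generation 1: 45 live cells
0011011101
1000101100
0000010011
0000101111
0000011010
0000001001
0000100101
1110011100
0000110001
1111101100
0011010000
Generation 2: 27 live cells
0110000110
1001100000
1000100000
0000100000
0000000000
0000001001
0100000101
1101000101
0000000011
1100001000
1000000010

Cell (5,9) at generation 2: 1 -> alive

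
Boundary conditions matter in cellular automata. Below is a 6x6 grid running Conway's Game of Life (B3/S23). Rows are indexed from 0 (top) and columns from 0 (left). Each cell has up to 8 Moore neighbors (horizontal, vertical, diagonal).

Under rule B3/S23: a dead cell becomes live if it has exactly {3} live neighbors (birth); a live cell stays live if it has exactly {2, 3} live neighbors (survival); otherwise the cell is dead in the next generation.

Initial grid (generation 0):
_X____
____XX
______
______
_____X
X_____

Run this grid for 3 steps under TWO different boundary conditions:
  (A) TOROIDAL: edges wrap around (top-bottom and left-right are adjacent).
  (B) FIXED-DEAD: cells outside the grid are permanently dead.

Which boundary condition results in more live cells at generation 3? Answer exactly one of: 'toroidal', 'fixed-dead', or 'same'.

Under TOROIDAL boundary, generation 3:
X____X
______
______
______
______
X____X
Population = 4

Under FIXED-DEAD boundary, generation 3:
______
______
______
______
______
______
Population = 0

Comparison: toroidal=4, fixed-dead=0 -> toroidal

Answer: toroidal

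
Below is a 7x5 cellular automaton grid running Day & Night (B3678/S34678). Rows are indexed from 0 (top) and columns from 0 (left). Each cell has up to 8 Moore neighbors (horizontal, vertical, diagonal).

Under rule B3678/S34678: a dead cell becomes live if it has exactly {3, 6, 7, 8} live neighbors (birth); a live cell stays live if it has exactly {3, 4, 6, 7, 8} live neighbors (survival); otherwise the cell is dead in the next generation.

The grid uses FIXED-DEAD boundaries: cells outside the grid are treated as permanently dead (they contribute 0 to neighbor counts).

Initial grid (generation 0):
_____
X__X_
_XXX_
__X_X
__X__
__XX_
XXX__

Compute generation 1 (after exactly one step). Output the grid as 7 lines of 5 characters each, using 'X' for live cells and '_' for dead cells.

Simulating step by step:
Generation 0 (given above): 13 live cells
Generation 1: 13 live cells
(generation 1 grid is the final answer)

Answer: _____
_X___
_XXXX
__X__
_XX__
__XX_
_XXX_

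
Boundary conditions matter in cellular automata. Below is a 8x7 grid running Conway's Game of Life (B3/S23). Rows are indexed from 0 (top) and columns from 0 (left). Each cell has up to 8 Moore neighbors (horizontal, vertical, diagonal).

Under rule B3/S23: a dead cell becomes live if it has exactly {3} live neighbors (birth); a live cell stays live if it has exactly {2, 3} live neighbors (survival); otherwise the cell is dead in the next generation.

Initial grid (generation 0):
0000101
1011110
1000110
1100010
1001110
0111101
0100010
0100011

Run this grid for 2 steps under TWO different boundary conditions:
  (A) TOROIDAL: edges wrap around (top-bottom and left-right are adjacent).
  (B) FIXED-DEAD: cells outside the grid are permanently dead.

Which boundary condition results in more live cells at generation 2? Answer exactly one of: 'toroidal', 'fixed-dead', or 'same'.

Answer: fixed-dead

Derivation:
Under TOROIDAL boundary, generation 2:
0110000
1000000
0010001
1110000
0110000
1010000
0010010
1101000
Population = 17

Under FIXED-DEAD boundary, generation 2:
0000000
0100010
1010011
1010011
0010011
0010000
1110011
0000000
Population = 19

Comparison: toroidal=17, fixed-dead=19 -> fixed-dead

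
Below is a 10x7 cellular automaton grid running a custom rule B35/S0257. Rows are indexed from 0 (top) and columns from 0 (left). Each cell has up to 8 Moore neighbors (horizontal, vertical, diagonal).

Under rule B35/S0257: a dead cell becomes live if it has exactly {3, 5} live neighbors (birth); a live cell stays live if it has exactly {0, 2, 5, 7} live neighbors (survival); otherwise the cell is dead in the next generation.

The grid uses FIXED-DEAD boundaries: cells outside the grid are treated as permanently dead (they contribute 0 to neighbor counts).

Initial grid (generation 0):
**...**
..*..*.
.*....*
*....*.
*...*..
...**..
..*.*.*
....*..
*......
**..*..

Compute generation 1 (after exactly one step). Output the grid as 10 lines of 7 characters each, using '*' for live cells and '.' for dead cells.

Simulating step by step:
Generation 0 (given above): 22 live cells
Generation 1: 22 live cells
(generation 1 grid is the final answer)

Answer: .*...**
*.*....
.*...**
**...*.
...*.*.
.......
...*..*
...*.*.
**.....
**..*..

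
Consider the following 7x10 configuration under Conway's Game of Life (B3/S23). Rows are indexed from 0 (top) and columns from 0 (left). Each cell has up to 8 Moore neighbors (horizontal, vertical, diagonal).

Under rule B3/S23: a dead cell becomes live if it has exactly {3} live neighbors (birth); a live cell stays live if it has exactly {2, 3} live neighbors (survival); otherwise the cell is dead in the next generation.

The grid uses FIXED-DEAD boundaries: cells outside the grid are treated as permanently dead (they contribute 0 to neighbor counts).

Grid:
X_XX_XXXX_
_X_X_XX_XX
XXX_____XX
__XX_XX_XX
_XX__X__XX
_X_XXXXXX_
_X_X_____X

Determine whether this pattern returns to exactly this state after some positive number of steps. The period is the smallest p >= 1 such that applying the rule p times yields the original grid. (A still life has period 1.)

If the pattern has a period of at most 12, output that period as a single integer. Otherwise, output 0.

Simulating and comparing each generation to the original:
Gen 0 (original, given above): 39 live cells
Gen 1: 26 live cells, differs from original
Gen 2: 20 live cells, differs from original
Gen 3: 23 live cells, differs from original
Gen 4: 19 live cells, differs from original
Gen 5: 15 live cells, differs from original
Gen 6: 16 live cells, differs from original
Gen 7: 15 live cells, differs from original
Gen 8: 19 live cells, differs from original
Gen 9: 10 live cells, differs from original
Gen 10: 6 live cells, differs from original
Gen 11: 4 live cells, differs from original
Gen 12: 4 live cells, differs from original
No period found within 12 steps.

Answer: 0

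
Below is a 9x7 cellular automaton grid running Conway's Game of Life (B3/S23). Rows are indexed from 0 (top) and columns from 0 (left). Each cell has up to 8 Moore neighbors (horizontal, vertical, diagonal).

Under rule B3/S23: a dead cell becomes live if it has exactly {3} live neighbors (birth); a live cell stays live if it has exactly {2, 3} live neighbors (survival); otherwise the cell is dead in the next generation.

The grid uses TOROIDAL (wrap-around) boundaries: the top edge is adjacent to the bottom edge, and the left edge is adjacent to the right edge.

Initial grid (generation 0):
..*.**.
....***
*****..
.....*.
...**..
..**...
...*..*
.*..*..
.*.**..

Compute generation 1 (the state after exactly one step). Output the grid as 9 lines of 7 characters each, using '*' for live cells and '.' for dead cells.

Answer: ..*...*
*.....*
****...
.*...*.
..***..
..*....
...**..
*...**.
.*.....

Derivation:
Simulating step by step:
Generation 0 (given above): 23 live cells
Generation 1: 20 live cells
(generation 1 grid is the final answer)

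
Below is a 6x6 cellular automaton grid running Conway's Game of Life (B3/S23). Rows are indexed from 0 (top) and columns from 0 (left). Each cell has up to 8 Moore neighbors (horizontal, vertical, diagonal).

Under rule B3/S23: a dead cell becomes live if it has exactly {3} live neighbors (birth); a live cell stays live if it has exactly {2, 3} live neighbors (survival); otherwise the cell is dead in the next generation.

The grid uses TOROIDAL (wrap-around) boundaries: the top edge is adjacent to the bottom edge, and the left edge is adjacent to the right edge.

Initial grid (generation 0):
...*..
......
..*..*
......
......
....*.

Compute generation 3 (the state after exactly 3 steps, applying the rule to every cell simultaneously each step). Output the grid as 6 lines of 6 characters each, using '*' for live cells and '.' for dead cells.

Simulating step by step:
Generation 0 (given above): 4 live cells
Generation 1: 0 live cells
......
......
......
......
......
......
Generation 2: 0 live cells
......
......
......
......
......
......
Generation 3: 0 live cells
(generation 3 grid is the final answer)

Answer: ......
......
......
......
......
......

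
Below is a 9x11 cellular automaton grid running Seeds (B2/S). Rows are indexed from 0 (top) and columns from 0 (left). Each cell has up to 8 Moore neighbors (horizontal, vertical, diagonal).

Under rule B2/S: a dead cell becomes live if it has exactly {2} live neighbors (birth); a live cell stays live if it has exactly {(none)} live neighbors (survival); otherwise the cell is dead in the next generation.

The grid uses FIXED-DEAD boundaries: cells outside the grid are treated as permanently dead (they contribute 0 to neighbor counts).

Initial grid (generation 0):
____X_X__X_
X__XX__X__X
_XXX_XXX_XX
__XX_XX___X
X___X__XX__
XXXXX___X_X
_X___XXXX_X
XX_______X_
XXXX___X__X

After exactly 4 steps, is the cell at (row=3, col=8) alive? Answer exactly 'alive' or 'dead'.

Simulating step by step:
Generation 0 (given above): 47 live cells
Generation 1: 11 live cells
_______XX_X
___________
X__________
X__________
__________X
___________
___________
___XXX_____
________XX_
Generation 2: 12 live cells
_________X_
_______XXX_
_X_________
_X_________
___________
___________
___X_X_____
________XX_
___X_X_____
Generation 3: 20 live cells
_______X__X
__________X
X_X____X_X_
X_X________
___________
____X______
____X___XX_
__XX_XX____
____X___XX_
Generation 4: 22 live cells
_________X_
_X____XX___
___X____X_X
___X____X__
_X_X_______
___X_X__XX_
__X___XX___
__________X
__X___XX___

Cell (3,8) at generation 4: 1 -> alive

Answer: alive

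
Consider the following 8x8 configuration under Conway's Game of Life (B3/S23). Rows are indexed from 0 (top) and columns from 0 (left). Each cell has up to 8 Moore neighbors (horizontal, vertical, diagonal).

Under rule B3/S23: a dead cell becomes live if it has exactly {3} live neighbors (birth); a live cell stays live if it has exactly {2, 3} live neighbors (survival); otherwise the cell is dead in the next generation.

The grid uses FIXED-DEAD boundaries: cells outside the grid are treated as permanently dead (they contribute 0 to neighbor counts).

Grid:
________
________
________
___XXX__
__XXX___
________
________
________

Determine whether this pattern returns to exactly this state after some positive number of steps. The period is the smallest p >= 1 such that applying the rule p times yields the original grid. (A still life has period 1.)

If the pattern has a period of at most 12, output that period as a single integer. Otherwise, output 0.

Answer: 2

Derivation:
Simulating and comparing each generation to the original:
Gen 0 (original, given above): 6 live cells
Gen 1: 6 live cells, differs from original
Gen 2: 6 live cells, MATCHES original -> period = 2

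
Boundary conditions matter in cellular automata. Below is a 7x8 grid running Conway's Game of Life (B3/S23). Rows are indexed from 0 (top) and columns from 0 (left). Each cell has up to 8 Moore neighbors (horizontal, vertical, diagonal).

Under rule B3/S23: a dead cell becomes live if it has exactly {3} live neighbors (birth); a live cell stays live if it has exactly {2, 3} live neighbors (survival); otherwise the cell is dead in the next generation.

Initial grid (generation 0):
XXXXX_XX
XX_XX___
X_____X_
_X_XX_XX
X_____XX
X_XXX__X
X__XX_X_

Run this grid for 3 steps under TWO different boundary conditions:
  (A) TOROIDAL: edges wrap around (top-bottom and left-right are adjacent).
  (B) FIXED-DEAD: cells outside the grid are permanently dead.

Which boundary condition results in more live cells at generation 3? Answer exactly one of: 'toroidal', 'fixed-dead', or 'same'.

Answer: fixed-dead

Derivation:
Under TOROIDAL boundary, generation 3:
_____X_X
_____X_X
______X_
________
________
________
______X_
Population = 6

Under FIXED-DEAD boundary, generation 3:
____XXX_
____X__X
XX___XXX
______X_
X_______
X_X_XX__
_XX_XX__
Population = 20

Comparison: toroidal=6, fixed-dead=20 -> fixed-dead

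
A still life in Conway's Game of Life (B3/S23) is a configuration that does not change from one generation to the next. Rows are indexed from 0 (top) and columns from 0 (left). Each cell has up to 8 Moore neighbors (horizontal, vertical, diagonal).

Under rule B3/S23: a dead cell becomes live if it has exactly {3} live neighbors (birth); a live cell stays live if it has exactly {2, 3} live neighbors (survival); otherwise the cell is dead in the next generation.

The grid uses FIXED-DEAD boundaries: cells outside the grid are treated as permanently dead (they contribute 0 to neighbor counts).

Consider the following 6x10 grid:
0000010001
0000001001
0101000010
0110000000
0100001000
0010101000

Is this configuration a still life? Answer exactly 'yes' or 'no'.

Answer: no

Derivation:
Compute generation 1 and compare to generation 0 (given above):
Generation 1:
0000000000
0000000011
0100000000
1100000000
0101010000
0000010000
Cell (0,5) differs: gen0=1 vs gen1=0 -> NOT a still life.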